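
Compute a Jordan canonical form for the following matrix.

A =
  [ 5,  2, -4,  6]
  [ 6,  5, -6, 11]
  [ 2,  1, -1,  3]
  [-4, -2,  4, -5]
J_3(1) ⊕ J_1(1)

The characteristic polynomial is
  det(x·I − A) = x^4 - 4*x^3 + 6*x^2 - 4*x + 1 = (x - 1)^4

Eigenvalues and multiplicities (the geometric multiplicity of λ is n − rank(A − λI), which equals the number of Jordan blocks for λ):
  λ = 1: algebraic multiplicity = 4, geometric multiplicity = 2

Determining the block sizes for each eigenvalue:
  λ = 1: with am = 4 and gm = 2, the partition is not yet determined (e.g. several partitions of 4 into 2 parts exist). Let N = A − (1)·I. Computing rank(N^1) = 2, rank(N^2) = 1, rank(N^3) = 0; the number of blocks of size ≥ j is rank(N^{j−1}) − rank(N^j), giving [2, 1, 1]. So we have 1 block(s) of size 3, 1 block(s) of size 1 → block sizes [3, 1]

Assembling the blocks gives a Jordan form
J =
  [1, 1, 0, 0]
  [0, 1, 1, 0]
  [0, 0, 1, 0]
  [0, 0, 0, 1]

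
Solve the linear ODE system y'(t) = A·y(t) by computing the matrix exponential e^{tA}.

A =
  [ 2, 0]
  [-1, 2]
e^{tA} =
  [exp(2*t), 0]
  [-t*exp(2*t), exp(2*t)]

Strategy: write A = P · J · P⁻¹ where J is a Jordan canonical form, so e^{tA} = P · e^{tJ} · P⁻¹, and e^{tJ} can be computed block-by-block.

A has Jordan form
J =
  [2, 1]
  [0, 2]
(up to reordering of blocks).

Per-block formulas:
  For a 2×2 Jordan block J_2(2): exp(t · J_2(2)) = e^(2t)·(I + t·N), where N is the 2×2 nilpotent shift.

After assembling e^{tJ} and conjugating by P, we get:

e^{tA} =
  [exp(2*t), 0]
  [-t*exp(2*t), exp(2*t)]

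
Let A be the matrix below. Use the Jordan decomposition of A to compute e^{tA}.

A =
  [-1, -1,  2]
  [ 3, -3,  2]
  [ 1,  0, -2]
e^{tA} =
  [t*exp(-2*t) + exp(-2*t), -t*exp(-2*t), 2*t*exp(-2*t)]
  [t^2*exp(-2*t) + 3*t*exp(-2*t), -t^2*exp(-2*t) - t*exp(-2*t) + exp(-2*t), 2*t^2*exp(-2*t) + 2*t*exp(-2*t)]
  [t^2*exp(-2*t)/2 + t*exp(-2*t), -t^2*exp(-2*t)/2, t^2*exp(-2*t) + exp(-2*t)]

Strategy: write A = P · J · P⁻¹ where J is a Jordan canonical form, so e^{tA} = P · e^{tJ} · P⁻¹, and e^{tJ} can be computed block-by-block.

A has Jordan form
J =
  [-2,  1,  0]
  [ 0, -2,  1]
  [ 0,  0, -2]
(up to reordering of blocks).

Per-block formulas:
  For a 3×3 Jordan block J_3(-2): exp(t · J_3(-2)) = e^(-2t)·(I + t·N + (t^2/2)·N^2), where N is the 3×3 nilpotent shift.

After assembling e^{tJ} and conjugating by P, we get:

e^{tA} =
  [t*exp(-2*t) + exp(-2*t), -t*exp(-2*t), 2*t*exp(-2*t)]
  [t^2*exp(-2*t) + 3*t*exp(-2*t), -t^2*exp(-2*t) - t*exp(-2*t) + exp(-2*t), 2*t^2*exp(-2*t) + 2*t*exp(-2*t)]
  [t^2*exp(-2*t)/2 + t*exp(-2*t), -t^2*exp(-2*t)/2, t^2*exp(-2*t) + exp(-2*t)]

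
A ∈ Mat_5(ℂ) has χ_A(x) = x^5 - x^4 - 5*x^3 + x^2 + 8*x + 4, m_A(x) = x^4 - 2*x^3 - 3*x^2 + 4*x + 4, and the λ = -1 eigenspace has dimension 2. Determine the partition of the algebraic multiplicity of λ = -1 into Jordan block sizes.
Block sizes for λ = -1: [2, 1]

Step 1 — from the characteristic polynomial, algebraic multiplicity of λ = -1 is 3. From dim ker(A − (-1)·I) = 2, there are exactly 2 Jordan blocks for λ = -1.
Step 2 — from the minimal polynomial, the factor (x + 1)^2 tells us the largest block for λ = -1 has size 2.
Step 3 — with total size 3, 2 blocks, and largest block 2, the block sizes (in nonincreasing order) are [2, 1].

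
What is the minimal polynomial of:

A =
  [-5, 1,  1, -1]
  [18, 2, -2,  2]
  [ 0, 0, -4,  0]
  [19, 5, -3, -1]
x^3 + 4*x^2 - 16*x - 64

The characteristic polynomial is χ_A(x) = (x - 4)*(x + 4)^3, so the eigenvalues are known. The minimal polynomial is
  m_A(x) = Π_λ (x − λ)^{k_λ}
where k_λ is the size of the *largest* Jordan block for λ (equivalently, the smallest k with (A − λI)^k v = 0 for every generalised eigenvector v of λ).

  λ = -4: largest Jordan block has size 2, contributing (x + 4)^2
  λ = 4: largest Jordan block has size 1, contributing (x − 4)

So m_A(x) = (x - 4)*(x + 4)^2 = x^3 + 4*x^2 - 16*x - 64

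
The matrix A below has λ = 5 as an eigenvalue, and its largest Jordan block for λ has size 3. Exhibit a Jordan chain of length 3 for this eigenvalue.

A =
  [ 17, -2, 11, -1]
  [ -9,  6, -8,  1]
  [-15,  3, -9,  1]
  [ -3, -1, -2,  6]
A Jordan chain for λ = 5 of length 3:
v_1 = (8, -6, -10, -2)ᵀ
v_2 = (-2, 1, 3, -1)ᵀ
v_3 = (0, 1, 0, 0)ᵀ

Let N = A − (5)·I. We want v_3 with N^3 v_3 = 0 but N^2 v_3 ≠ 0; then v_{j-1} := N · v_j for j = 3, …, 2.

Pick v_3 = (0, 1, 0, 0)ᵀ.
Then v_2 = N · v_3 = (-2, 1, 3, -1)ᵀ.
Then v_1 = N · v_2 = (8, -6, -10, -2)ᵀ.

Sanity check: (A − (5)·I) v_1 = (0, 0, 0, 0)ᵀ = 0. ✓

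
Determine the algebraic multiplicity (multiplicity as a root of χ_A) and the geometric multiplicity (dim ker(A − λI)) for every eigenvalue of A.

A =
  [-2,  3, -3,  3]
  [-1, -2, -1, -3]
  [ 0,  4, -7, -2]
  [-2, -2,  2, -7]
λ = -5: alg = 3, geom = 2; λ = -3: alg = 1, geom = 1

Step 1 — factor the characteristic polynomial to read off the algebraic multiplicities:
  χ_A(x) = (x + 3)*(x + 5)^3

Step 2 — compute geometric multiplicities via the rank-nullity identity g(λ) = n − rank(A − λI):
  rank(A − (-5)·I) = 2, so dim ker(A − (-5)·I) = n − 2 = 2
  rank(A − (-3)·I) = 3, so dim ker(A − (-3)·I) = n − 3 = 1

Summary:
  λ = -5: algebraic multiplicity = 3, geometric multiplicity = 2
  λ = -3: algebraic multiplicity = 1, geometric multiplicity = 1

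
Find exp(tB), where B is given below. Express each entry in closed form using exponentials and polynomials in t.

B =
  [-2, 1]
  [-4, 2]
e^{tB} =
  [1 - 2*t, t]
  [-4*t, 2*t + 1]

Strategy: write B = P · J · P⁻¹ where J is a Jordan canonical form, so e^{tB} = P · e^{tJ} · P⁻¹, and e^{tJ} can be computed block-by-block.

B has Jordan form
J =
  [0, 1]
  [0, 0]
(up to reordering of blocks).

Per-block formulas:
  For a 2×2 Jordan block J_2(0): exp(t · J_2(0)) = e^(0t)·(I + t·N), where N is the 2×2 nilpotent shift.

After assembling e^{tJ} and conjugating by P, we get:

e^{tB} =
  [1 - 2*t, t]
  [-4*t, 2*t + 1]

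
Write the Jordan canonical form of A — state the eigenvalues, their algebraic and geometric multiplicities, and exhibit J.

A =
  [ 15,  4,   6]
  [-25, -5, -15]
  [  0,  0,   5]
J_2(5) ⊕ J_1(5)

The characteristic polynomial is
  det(x·I − A) = x^3 - 15*x^2 + 75*x - 125 = (x - 5)^3

Eigenvalues and multiplicities (the geometric multiplicity of λ is n − rank(A − λI), which equals the number of Jordan blocks for λ):
  λ = 5: algebraic multiplicity = 3, geometric multiplicity = 2

Determining the block sizes for each eigenvalue:
  λ = 5: 2 blocks summing to 3 forces exactly one block of size 2 and the rest size 1 → block sizes [2, 1]

Assembling the blocks gives a Jordan form
J =
  [5, 1, 0]
  [0, 5, 0]
  [0, 0, 5]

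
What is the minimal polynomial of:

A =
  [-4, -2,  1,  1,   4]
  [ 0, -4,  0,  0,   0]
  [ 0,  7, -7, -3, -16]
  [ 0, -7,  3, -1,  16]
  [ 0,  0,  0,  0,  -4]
x^2 + 8*x + 16

The characteristic polynomial is χ_A(x) = (x + 4)^5, so the eigenvalues are known. The minimal polynomial is
  m_A(x) = Π_λ (x − λ)^{k_λ}
where k_λ is the size of the *largest* Jordan block for λ (equivalently, the smallest k with (A − λI)^k v = 0 for every generalised eigenvector v of λ).

  λ = -4: largest Jordan block has size 2, contributing (x + 4)^2

So m_A(x) = (x + 4)^2 = x^2 + 8*x + 16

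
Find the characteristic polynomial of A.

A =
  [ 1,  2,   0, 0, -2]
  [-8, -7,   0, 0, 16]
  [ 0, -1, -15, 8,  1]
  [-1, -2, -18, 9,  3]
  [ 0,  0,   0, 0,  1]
x^5 + 11*x^4 + 42*x^3 + 54*x^2 - 27*x - 81

Expanding det(x·I − A) (e.g. by cofactor expansion or by noting that A is similar to its Jordan form J, which has the same characteristic polynomial as A) gives
  χ_A(x) = x^5 + 11*x^4 + 42*x^3 + 54*x^2 - 27*x - 81
which factors as (x - 1)*(x + 3)^4. The eigenvalues (with algebraic multiplicities) are λ = -3 with multiplicity 4, λ = 1 with multiplicity 1.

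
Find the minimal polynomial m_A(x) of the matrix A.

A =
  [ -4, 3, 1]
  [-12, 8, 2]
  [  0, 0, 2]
x^2 - 4*x + 4

The characteristic polynomial is χ_A(x) = (x - 2)^3, so the eigenvalues are known. The minimal polynomial is
  m_A(x) = Π_λ (x − λ)^{k_λ}
where k_λ is the size of the *largest* Jordan block for λ (equivalently, the smallest k with (A − λI)^k v = 0 for every generalised eigenvector v of λ).

  λ = 2: largest Jordan block has size 2, contributing (x − 2)^2

So m_A(x) = (x - 2)^2 = x^2 - 4*x + 4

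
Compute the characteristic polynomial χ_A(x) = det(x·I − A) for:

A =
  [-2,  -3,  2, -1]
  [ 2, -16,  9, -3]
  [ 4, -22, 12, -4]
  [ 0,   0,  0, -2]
x^4 + 8*x^3 + 24*x^2 + 32*x + 16

Expanding det(x·I − A) (e.g. by cofactor expansion or by noting that A is similar to its Jordan form J, which has the same characteristic polynomial as A) gives
  χ_A(x) = x^4 + 8*x^3 + 24*x^2 + 32*x + 16
which factors as (x + 2)^4. The eigenvalues (with algebraic multiplicities) are λ = -2 with multiplicity 4.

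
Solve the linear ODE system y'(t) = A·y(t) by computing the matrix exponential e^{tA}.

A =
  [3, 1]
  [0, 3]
e^{tA} =
  [exp(3*t), t*exp(3*t)]
  [0, exp(3*t)]

Strategy: write A = P · J · P⁻¹ where J is a Jordan canonical form, so e^{tA} = P · e^{tJ} · P⁻¹, and e^{tJ} can be computed block-by-block.

A has Jordan form
J =
  [3, 1]
  [0, 3]
(up to reordering of blocks).

Per-block formulas:
  For a 2×2 Jordan block J_2(3): exp(t · J_2(3)) = e^(3t)·(I + t·N), where N is the 2×2 nilpotent shift.

After assembling e^{tJ} and conjugating by P, we get:

e^{tA} =
  [exp(3*t), t*exp(3*t)]
  [0, exp(3*t)]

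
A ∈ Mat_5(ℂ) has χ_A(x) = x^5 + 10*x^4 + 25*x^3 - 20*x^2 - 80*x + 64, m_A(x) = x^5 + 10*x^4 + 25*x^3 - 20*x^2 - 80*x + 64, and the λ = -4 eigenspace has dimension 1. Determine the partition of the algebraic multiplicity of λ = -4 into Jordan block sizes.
Block sizes for λ = -4: [3]

Step 1 — from the characteristic polynomial, algebraic multiplicity of λ = -4 is 3. From dim ker(A − (-4)·I) = 1, there are exactly 1 Jordan blocks for λ = -4.
Step 2 — from the minimal polynomial, the factor (x + 4)^3 tells us the largest block for λ = -4 has size 3.
Step 3 — with total size 3, 1 blocks, and largest block 3, the block sizes (in nonincreasing order) are [3].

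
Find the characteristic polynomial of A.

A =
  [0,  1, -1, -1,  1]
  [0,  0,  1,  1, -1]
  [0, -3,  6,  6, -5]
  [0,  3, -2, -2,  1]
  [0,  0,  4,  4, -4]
x^5

Expanding det(x·I − A) (e.g. by cofactor expansion or by noting that A is similar to its Jordan form J, which has the same characteristic polynomial as A) gives
  χ_A(x) = x^5
which factors as x^5. The eigenvalues (with algebraic multiplicities) are λ = 0 with multiplicity 5.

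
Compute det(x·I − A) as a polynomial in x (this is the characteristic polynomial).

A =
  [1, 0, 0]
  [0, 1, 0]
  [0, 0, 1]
x^3 - 3*x^2 + 3*x - 1

Expanding det(x·I − A) (e.g. by cofactor expansion or by noting that A is similar to its Jordan form J, which has the same characteristic polynomial as A) gives
  χ_A(x) = x^3 - 3*x^2 + 3*x - 1
which factors as (x - 1)^3. The eigenvalues (with algebraic multiplicities) are λ = 1 with multiplicity 3.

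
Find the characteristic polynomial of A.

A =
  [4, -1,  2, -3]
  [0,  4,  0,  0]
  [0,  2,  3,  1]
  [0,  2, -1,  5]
x^4 - 16*x^3 + 96*x^2 - 256*x + 256

Expanding det(x·I − A) (e.g. by cofactor expansion or by noting that A is similar to its Jordan form J, which has the same characteristic polynomial as A) gives
  χ_A(x) = x^4 - 16*x^3 + 96*x^2 - 256*x + 256
which factors as (x - 4)^4. The eigenvalues (with algebraic multiplicities) are λ = 4 with multiplicity 4.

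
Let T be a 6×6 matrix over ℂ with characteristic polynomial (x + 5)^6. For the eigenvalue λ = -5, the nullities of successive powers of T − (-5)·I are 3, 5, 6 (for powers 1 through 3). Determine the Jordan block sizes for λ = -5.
Block sizes for λ = -5: [3, 2, 1]

From the dimensions of kernels of powers, the number of Jordan blocks of size at least j is d_j − d_{j−1} where d_j = dim ker(N^j) (with d_0 = 0). Computing the differences gives [3, 2, 1].
The number of blocks of size exactly k is (#blocks of size ≥ k) − (#blocks of size ≥ k + 1), so the partition is: 1 block(s) of size 1, 1 block(s) of size 2, 1 block(s) of size 3.
In nonincreasing order the block sizes are [3, 2, 1].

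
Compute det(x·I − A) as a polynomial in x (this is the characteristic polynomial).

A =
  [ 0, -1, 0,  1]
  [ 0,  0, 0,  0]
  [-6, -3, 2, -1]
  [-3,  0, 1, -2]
x^4

Expanding det(x·I − A) (e.g. by cofactor expansion or by noting that A is similar to its Jordan form J, which has the same characteristic polynomial as A) gives
  χ_A(x) = x^4
which factors as x^4. The eigenvalues (with algebraic multiplicities) are λ = 0 with multiplicity 4.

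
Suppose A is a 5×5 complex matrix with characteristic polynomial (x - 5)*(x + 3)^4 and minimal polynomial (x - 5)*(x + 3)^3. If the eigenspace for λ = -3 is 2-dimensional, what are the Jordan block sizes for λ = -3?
Block sizes for λ = -3: [3, 1]

Step 1 — from the characteristic polynomial, algebraic multiplicity of λ = -3 is 4. From dim ker(A − (-3)·I) = 2, there are exactly 2 Jordan blocks for λ = -3.
Step 2 — from the minimal polynomial, the factor (x + 3)^3 tells us the largest block for λ = -3 has size 3.
Step 3 — with total size 4, 2 blocks, and largest block 3, the block sizes (in nonincreasing order) are [3, 1].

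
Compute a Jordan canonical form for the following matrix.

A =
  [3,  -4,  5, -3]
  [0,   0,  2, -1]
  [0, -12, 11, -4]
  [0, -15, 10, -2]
J_3(3) ⊕ J_1(3)

The characteristic polynomial is
  det(x·I − A) = x^4 - 12*x^3 + 54*x^2 - 108*x + 81 = (x - 3)^4

Eigenvalues and multiplicities (the geometric multiplicity of λ is n − rank(A − λI), which equals the number of Jordan blocks for λ):
  λ = 3: algebraic multiplicity = 4, geometric multiplicity = 2

Determining the block sizes for each eigenvalue:
  λ = 3: with am = 4 and gm = 2, the partition is not yet determined (e.g. several partitions of 4 into 2 parts exist). Let N = A − (3)·I. Computing rank(N^1) = 2, rank(N^2) = 1, rank(N^3) = 0; the number of blocks of size ≥ j is rank(N^{j−1}) − rank(N^j), giving [2, 1, 1]. So we have 1 block(s) of size 3, 1 block(s) of size 1 → block sizes [3, 1]

Assembling the blocks gives a Jordan form
J =
  [3, 1, 0, 0]
  [0, 3, 1, 0]
  [0, 0, 3, 0]
  [0, 0, 0, 3]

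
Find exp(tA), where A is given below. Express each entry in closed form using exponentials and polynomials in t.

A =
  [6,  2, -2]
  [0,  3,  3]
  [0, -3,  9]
e^{tA} =
  [exp(6*t), 2*t*exp(6*t), -2*t*exp(6*t)]
  [0, -3*t*exp(6*t) + exp(6*t), 3*t*exp(6*t)]
  [0, -3*t*exp(6*t), 3*t*exp(6*t) + exp(6*t)]

Strategy: write A = P · J · P⁻¹ where J is a Jordan canonical form, so e^{tA} = P · e^{tJ} · P⁻¹, and e^{tJ} can be computed block-by-block.

A has Jordan form
J =
  [6, 1, 0]
  [0, 6, 0]
  [0, 0, 6]
(up to reordering of blocks).

Per-block formulas:
  For a 2×2 Jordan block J_2(6): exp(t · J_2(6)) = e^(6t)·(I + t·N), where N is the 2×2 nilpotent shift.
  For a 1×1 block at λ = 6: exp(t · [6]) = [e^(6t)].

After assembling e^{tJ} and conjugating by P, we get:

e^{tA} =
  [exp(6*t), 2*t*exp(6*t), -2*t*exp(6*t)]
  [0, -3*t*exp(6*t) + exp(6*t), 3*t*exp(6*t)]
  [0, -3*t*exp(6*t), 3*t*exp(6*t) + exp(6*t)]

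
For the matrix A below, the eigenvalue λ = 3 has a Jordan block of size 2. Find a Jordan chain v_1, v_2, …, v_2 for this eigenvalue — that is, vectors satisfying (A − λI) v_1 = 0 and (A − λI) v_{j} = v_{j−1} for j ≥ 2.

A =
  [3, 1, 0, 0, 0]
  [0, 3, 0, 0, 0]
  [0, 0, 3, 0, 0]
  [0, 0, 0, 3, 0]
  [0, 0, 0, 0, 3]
A Jordan chain for λ = 3 of length 2:
v_1 = (1, 0, 0, 0, 0)ᵀ
v_2 = (0, 1, 0, 0, 0)ᵀ

Let N = A − (3)·I. We want v_2 with N^2 v_2 = 0 but N^1 v_2 ≠ 0; then v_{j-1} := N · v_j for j = 2, …, 2.

Pick v_2 = (0, 1, 0, 0, 0)ᵀ.
Then v_1 = N · v_2 = (1, 0, 0, 0, 0)ᵀ.

Sanity check: (A − (3)·I) v_1 = (0, 0, 0, 0, 0)ᵀ = 0. ✓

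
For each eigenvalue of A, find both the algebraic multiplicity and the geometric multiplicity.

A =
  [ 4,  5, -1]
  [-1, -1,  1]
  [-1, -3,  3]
λ = 2: alg = 3, geom = 1

Step 1 — factor the characteristic polynomial to read off the algebraic multiplicities:
  χ_A(x) = (x - 2)^3

Step 2 — compute geometric multiplicities via the rank-nullity identity g(λ) = n − rank(A − λI):
  rank(A − (2)·I) = 2, so dim ker(A − (2)·I) = n − 2 = 1

Summary:
  λ = 2: algebraic multiplicity = 3, geometric multiplicity = 1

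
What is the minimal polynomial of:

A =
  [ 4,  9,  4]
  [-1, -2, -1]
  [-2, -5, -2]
x^3

The characteristic polynomial is χ_A(x) = x^3, so the eigenvalues are known. The minimal polynomial is
  m_A(x) = Π_λ (x − λ)^{k_λ}
where k_λ is the size of the *largest* Jordan block for λ (equivalently, the smallest k with (A − λI)^k v = 0 for every generalised eigenvector v of λ).

  λ = 0: largest Jordan block has size 3, contributing (x − 0)^3

So m_A(x) = x^3 = x^3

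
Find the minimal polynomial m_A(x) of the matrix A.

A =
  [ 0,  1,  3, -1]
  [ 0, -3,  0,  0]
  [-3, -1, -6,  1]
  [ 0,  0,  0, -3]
x^2 + 6*x + 9

The characteristic polynomial is χ_A(x) = (x + 3)^4, so the eigenvalues are known. The minimal polynomial is
  m_A(x) = Π_λ (x − λ)^{k_λ}
where k_λ is the size of the *largest* Jordan block for λ (equivalently, the smallest k with (A − λI)^k v = 0 for every generalised eigenvector v of λ).

  λ = -3: largest Jordan block has size 2, contributing (x + 3)^2

So m_A(x) = (x + 3)^2 = x^2 + 6*x + 9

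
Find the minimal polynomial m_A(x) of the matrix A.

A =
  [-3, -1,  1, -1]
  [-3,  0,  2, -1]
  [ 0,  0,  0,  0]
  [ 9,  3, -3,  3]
x^3

The characteristic polynomial is χ_A(x) = x^4, so the eigenvalues are known. The minimal polynomial is
  m_A(x) = Π_λ (x − λ)^{k_λ}
where k_λ is the size of the *largest* Jordan block for λ (equivalently, the smallest k with (A − λI)^k v = 0 for every generalised eigenvector v of λ).

  λ = 0: largest Jordan block has size 3, contributing (x − 0)^3

So m_A(x) = x^3 = x^3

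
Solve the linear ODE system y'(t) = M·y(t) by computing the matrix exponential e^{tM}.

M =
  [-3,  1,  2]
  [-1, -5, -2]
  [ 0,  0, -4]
e^{tM} =
  [t*exp(-4*t) + exp(-4*t), t*exp(-4*t), 2*t*exp(-4*t)]
  [-t*exp(-4*t), -t*exp(-4*t) + exp(-4*t), -2*t*exp(-4*t)]
  [0, 0, exp(-4*t)]

Strategy: write M = P · J · P⁻¹ where J is a Jordan canonical form, so e^{tM} = P · e^{tJ} · P⁻¹, and e^{tJ} can be computed block-by-block.

M has Jordan form
J =
  [-4,  1,  0]
  [ 0, -4,  0]
  [ 0,  0, -4]
(up to reordering of blocks).

Per-block formulas:
  For a 2×2 Jordan block J_2(-4): exp(t · J_2(-4)) = e^(-4t)·(I + t·N), where N is the 2×2 nilpotent shift.
  For a 1×1 block at λ = -4: exp(t · [-4]) = [e^(-4t)].

After assembling e^{tJ} and conjugating by P, we get:

e^{tM} =
  [t*exp(-4*t) + exp(-4*t), t*exp(-4*t), 2*t*exp(-4*t)]
  [-t*exp(-4*t), -t*exp(-4*t) + exp(-4*t), -2*t*exp(-4*t)]
  [0, 0, exp(-4*t)]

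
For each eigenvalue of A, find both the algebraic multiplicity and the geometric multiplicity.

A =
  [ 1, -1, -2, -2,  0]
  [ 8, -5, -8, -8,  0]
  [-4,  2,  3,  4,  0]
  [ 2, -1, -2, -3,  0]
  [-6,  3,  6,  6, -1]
λ = -1: alg = 5, geom = 4

Step 1 — factor the characteristic polynomial to read off the algebraic multiplicities:
  χ_A(x) = (x + 1)^5

Step 2 — compute geometric multiplicities via the rank-nullity identity g(λ) = n − rank(A − λI):
  rank(A − (-1)·I) = 1, so dim ker(A − (-1)·I) = n − 1 = 4

Summary:
  λ = -1: algebraic multiplicity = 5, geometric multiplicity = 4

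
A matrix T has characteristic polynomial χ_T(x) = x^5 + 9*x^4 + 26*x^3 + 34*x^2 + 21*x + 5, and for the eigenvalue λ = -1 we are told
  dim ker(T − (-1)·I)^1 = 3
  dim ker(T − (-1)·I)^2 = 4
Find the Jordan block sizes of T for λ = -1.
Block sizes for λ = -1: [2, 1, 1]

From the dimensions of kernels of powers, the number of Jordan blocks of size at least j is d_j − d_{j−1} where d_j = dim ker(N^j) (with d_0 = 0). Computing the differences gives [3, 1].
The number of blocks of size exactly k is (#blocks of size ≥ k) − (#blocks of size ≥ k + 1), so the partition is: 2 block(s) of size 1, 1 block(s) of size 2.
In nonincreasing order the block sizes are [2, 1, 1].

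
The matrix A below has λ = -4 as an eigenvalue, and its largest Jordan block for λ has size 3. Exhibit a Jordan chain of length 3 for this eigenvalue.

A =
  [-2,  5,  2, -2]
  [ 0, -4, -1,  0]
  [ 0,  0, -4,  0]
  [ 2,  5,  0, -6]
A Jordan chain for λ = -4 of length 3:
v_1 = (-1, 0, 0, -1)ᵀ
v_2 = (2, -1, 0, 0)ᵀ
v_3 = (0, 0, 1, 0)ᵀ

Let N = A − (-4)·I. We want v_3 with N^3 v_3 = 0 but N^2 v_3 ≠ 0; then v_{j-1} := N · v_j for j = 3, …, 2.

Pick v_3 = (0, 0, 1, 0)ᵀ.
Then v_2 = N · v_3 = (2, -1, 0, 0)ᵀ.
Then v_1 = N · v_2 = (-1, 0, 0, -1)ᵀ.

Sanity check: (A − (-4)·I) v_1 = (0, 0, 0, 0)ᵀ = 0. ✓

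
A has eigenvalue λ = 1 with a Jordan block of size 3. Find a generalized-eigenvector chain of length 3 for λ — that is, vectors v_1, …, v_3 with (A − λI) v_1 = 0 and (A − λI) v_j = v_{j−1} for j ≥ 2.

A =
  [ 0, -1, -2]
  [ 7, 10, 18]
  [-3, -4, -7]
A Jordan chain for λ = 1 of length 3:
v_1 = (0, 2, -1)ᵀ
v_2 = (-1, 7, -3)ᵀ
v_3 = (1, 0, 0)ᵀ

Let N = A − (1)·I. We want v_3 with N^3 v_3 = 0 but N^2 v_3 ≠ 0; then v_{j-1} := N · v_j for j = 3, …, 2.

Pick v_3 = (1, 0, 0)ᵀ.
Then v_2 = N · v_3 = (-1, 7, -3)ᵀ.
Then v_1 = N · v_2 = (0, 2, -1)ᵀ.

Sanity check: (A − (1)·I) v_1 = (0, 0, 0)ᵀ = 0. ✓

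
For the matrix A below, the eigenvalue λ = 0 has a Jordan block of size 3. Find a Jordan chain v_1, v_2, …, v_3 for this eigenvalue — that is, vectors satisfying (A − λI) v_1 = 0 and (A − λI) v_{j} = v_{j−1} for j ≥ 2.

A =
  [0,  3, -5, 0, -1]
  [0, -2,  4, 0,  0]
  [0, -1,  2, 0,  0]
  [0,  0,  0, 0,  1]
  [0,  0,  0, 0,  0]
A Jordan chain for λ = 0 of length 3:
v_1 = (-1, 0, 0, 0, 0)ᵀ
v_2 = (3, -2, -1, 0, 0)ᵀ
v_3 = (0, 1, 0, 0, 0)ᵀ

Let N = A − (0)·I. We want v_3 with N^3 v_3 = 0 but N^2 v_3 ≠ 0; then v_{j-1} := N · v_j for j = 3, …, 2.

Pick v_3 = (0, 1, 0, 0, 0)ᵀ.
Then v_2 = N · v_3 = (3, -2, -1, 0, 0)ᵀ.
Then v_1 = N · v_2 = (-1, 0, 0, 0, 0)ᵀ.

Sanity check: (A − (0)·I) v_1 = (0, 0, 0, 0, 0)ᵀ = 0. ✓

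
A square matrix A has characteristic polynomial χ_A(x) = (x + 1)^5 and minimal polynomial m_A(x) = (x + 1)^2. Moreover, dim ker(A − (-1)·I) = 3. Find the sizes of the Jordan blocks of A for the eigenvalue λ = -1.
Block sizes for λ = -1: [2, 2, 1]

Step 1 — from the characteristic polynomial, algebraic multiplicity of λ = -1 is 5. From dim ker(A − (-1)·I) = 3, there are exactly 3 Jordan blocks for λ = -1.
Step 2 — from the minimal polynomial, the factor (x + 1)^2 tells us the largest block for λ = -1 has size 2.
Step 3 — with total size 5, 3 blocks, and largest block 2, the block sizes (in nonincreasing order) are [2, 2, 1].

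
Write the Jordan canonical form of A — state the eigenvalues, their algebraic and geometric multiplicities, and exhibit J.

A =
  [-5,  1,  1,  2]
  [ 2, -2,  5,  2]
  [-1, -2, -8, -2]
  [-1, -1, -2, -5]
J_3(-5) ⊕ J_1(-5)

The characteristic polynomial is
  det(x·I − A) = x^4 + 20*x^3 + 150*x^2 + 500*x + 625 = (x + 5)^4

Eigenvalues and multiplicities (the geometric multiplicity of λ is n − rank(A − λI), which equals the number of Jordan blocks for λ):
  λ = -5: algebraic multiplicity = 4, geometric multiplicity = 2

Determining the block sizes for each eigenvalue:
  λ = -5: with am = 4 and gm = 2, the partition is not yet determined (e.g. several partitions of 4 into 2 parts exist). Let N = A − (-5)·I. Computing rank(N^1) = 2, rank(N^2) = 1, rank(N^3) = 0; the number of blocks of size ≥ j is rank(N^{j−1}) − rank(N^j), giving [2, 1, 1]. So we have 1 block(s) of size 3, 1 block(s) of size 1 → block sizes [3, 1]

Assembling the blocks gives a Jordan form
J =
  [-5,  1,  0,  0]
  [ 0, -5,  1,  0]
  [ 0,  0, -5,  0]
  [ 0,  0,  0, -5]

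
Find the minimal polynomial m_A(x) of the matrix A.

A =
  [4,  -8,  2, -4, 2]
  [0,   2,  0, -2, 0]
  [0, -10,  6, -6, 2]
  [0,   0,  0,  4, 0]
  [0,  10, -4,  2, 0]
x^2 - 6*x + 8

The characteristic polynomial is χ_A(x) = (x - 4)^3*(x - 2)^2, so the eigenvalues are known. The minimal polynomial is
  m_A(x) = Π_λ (x − λ)^{k_λ}
where k_λ is the size of the *largest* Jordan block for λ (equivalently, the smallest k with (A − λI)^k v = 0 for every generalised eigenvector v of λ).

  λ = 2: largest Jordan block has size 1, contributing (x − 2)
  λ = 4: largest Jordan block has size 1, contributing (x − 4)

So m_A(x) = (x - 4)*(x - 2) = x^2 - 6*x + 8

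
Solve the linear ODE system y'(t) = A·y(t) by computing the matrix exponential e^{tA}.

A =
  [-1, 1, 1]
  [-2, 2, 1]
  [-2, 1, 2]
e^{tA} =
  [-2*t*exp(t) + exp(t), t*exp(t), t*exp(t)]
  [-2*t*exp(t), t*exp(t) + exp(t), t*exp(t)]
  [-2*t*exp(t), t*exp(t), t*exp(t) + exp(t)]

Strategy: write A = P · J · P⁻¹ where J is a Jordan canonical form, so e^{tA} = P · e^{tJ} · P⁻¹, and e^{tJ} can be computed block-by-block.

A has Jordan form
J =
  [1, 1, 0]
  [0, 1, 0]
  [0, 0, 1]
(up to reordering of blocks).

Per-block formulas:
  For a 2×2 Jordan block J_2(1): exp(t · J_2(1)) = e^(1t)·(I + t·N), where N is the 2×2 nilpotent shift.
  For a 1×1 block at λ = 1: exp(t · [1]) = [e^(1t)].

After assembling e^{tJ} and conjugating by P, we get:

e^{tA} =
  [-2*t*exp(t) + exp(t), t*exp(t), t*exp(t)]
  [-2*t*exp(t), t*exp(t) + exp(t), t*exp(t)]
  [-2*t*exp(t), t*exp(t), t*exp(t) + exp(t)]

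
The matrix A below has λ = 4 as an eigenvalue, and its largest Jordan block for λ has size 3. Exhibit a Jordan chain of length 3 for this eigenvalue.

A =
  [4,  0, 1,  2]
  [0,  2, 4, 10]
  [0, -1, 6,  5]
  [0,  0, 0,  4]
A Jordan chain for λ = 4 of length 3:
v_1 = (-1, 0, 0, 0)ᵀ
v_2 = (0, -2, -1, 0)ᵀ
v_3 = (0, 1, 0, 0)ᵀ

Let N = A − (4)·I. We want v_3 with N^3 v_3 = 0 but N^2 v_3 ≠ 0; then v_{j-1} := N · v_j for j = 3, …, 2.

Pick v_3 = (0, 1, 0, 0)ᵀ.
Then v_2 = N · v_3 = (0, -2, -1, 0)ᵀ.
Then v_1 = N · v_2 = (-1, 0, 0, 0)ᵀ.

Sanity check: (A − (4)·I) v_1 = (0, 0, 0, 0)ᵀ = 0. ✓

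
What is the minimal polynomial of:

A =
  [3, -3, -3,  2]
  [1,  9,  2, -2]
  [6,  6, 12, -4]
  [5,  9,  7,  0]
x^3 - 18*x^2 + 108*x - 216

The characteristic polynomial is χ_A(x) = (x - 6)^4, so the eigenvalues are known. The minimal polynomial is
  m_A(x) = Π_λ (x − λ)^{k_λ}
where k_λ is the size of the *largest* Jordan block for λ (equivalently, the smallest k with (A − λI)^k v = 0 for every generalised eigenvector v of λ).

  λ = 6: largest Jordan block has size 3, contributing (x − 6)^3

So m_A(x) = (x - 6)^3 = x^3 - 18*x^2 + 108*x - 216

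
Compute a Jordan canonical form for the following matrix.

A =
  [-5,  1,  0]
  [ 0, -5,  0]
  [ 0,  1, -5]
J_2(-5) ⊕ J_1(-5)

The characteristic polynomial is
  det(x·I − A) = x^3 + 15*x^2 + 75*x + 125 = (x + 5)^3

Eigenvalues and multiplicities (the geometric multiplicity of λ is n − rank(A − λI), which equals the number of Jordan blocks for λ):
  λ = -5: algebraic multiplicity = 3, geometric multiplicity = 2

Determining the block sizes for each eigenvalue:
  λ = -5: 2 blocks summing to 3 forces exactly one block of size 2 and the rest size 1 → block sizes [2, 1]

Assembling the blocks gives a Jordan form
J =
  [-5,  1,  0]
  [ 0, -5,  0]
  [ 0,  0, -5]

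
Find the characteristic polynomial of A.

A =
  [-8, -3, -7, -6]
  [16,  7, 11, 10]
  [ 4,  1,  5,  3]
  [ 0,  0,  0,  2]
x^4 - 6*x^3 + 12*x^2 - 8*x

Expanding det(x·I − A) (e.g. by cofactor expansion or by noting that A is similar to its Jordan form J, which has the same characteristic polynomial as A) gives
  χ_A(x) = x^4 - 6*x^3 + 12*x^2 - 8*x
which factors as x*(x - 2)^3. The eigenvalues (with algebraic multiplicities) are λ = 0 with multiplicity 1, λ = 2 with multiplicity 3.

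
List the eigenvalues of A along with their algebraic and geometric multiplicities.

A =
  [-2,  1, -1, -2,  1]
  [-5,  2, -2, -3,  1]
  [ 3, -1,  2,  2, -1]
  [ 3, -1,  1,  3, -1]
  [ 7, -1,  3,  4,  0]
λ = 1: alg = 5, geom = 3

Step 1 — factor the characteristic polynomial to read off the algebraic multiplicities:
  χ_A(x) = (x - 1)^5

Step 2 — compute geometric multiplicities via the rank-nullity identity g(λ) = n − rank(A − λI):
  rank(A − (1)·I) = 2, so dim ker(A − (1)·I) = n − 2 = 3

Summary:
  λ = 1: algebraic multiplicity = 5, geometric multiplicity = 3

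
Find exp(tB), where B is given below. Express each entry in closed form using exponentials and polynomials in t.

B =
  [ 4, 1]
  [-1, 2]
e^{tB} =
  [t*exp(3*t) + exp(3*t), t*exp(3*t)]
  [-t*exp(3*t), -t*exp(3*t) + exp(3*t)]

Strategy: write B = P · J · P⁻¹ where J is a Jordan canonical form, so e^{tB} = P · e^{tJ} · P⁻¹, and e^{tJ} can be computed block-by-block.

B has Jordan form
J =
  [3, 1]
  [0, 3]
(up to reordering of blocks).

Per-block formulas:
  For a 2×2 Jordan block J_2(3): exp(t · J_2(3)) = e^(3t)·(I + t·N), where N is the 2×2 nilpotent shift.

After assembling e^{tJ} and conjugating by P, we get:

e^{tB} =
  [t*exp(3*t) + exp(3*t), t*exp(3*t)]
  [-t*exp(3*t), -t*exp(3*t) + exp(3*t)]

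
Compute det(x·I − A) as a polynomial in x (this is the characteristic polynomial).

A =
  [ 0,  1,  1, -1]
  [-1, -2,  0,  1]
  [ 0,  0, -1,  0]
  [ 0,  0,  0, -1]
x^4 + 4*x^3 + 6*x^2 + 4*x + 1

Expanding det(x·I − A) (e.g. by cofactor expansion or by noting that A is similar to its Jordan form J, which has the same characteristic polynomial as A) gives
  χ_A(x) = x^4 + 4*x^3 + 6*x^2 + 4*x + 1
which factors as (x + 1)^4. The eigenvalues (with algebraic multiplicities) are λ = -1 with multiplicity 4.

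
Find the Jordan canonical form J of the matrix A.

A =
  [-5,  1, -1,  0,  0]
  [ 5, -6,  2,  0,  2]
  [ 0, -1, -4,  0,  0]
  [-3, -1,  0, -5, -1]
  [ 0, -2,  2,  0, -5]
J_3(-5) ⊕ J_2(-5)

The characteristic polynomial is
  det(x·I − A) = x^5 + 25*x^4 + 250*x^3 + 1250*x^2 + 3125*x + 3125 = (x + 5)^5

Eigenvalues and multiplicities (the geometric multiplicity of λ is n − rank(A − λI), which equals the number of Jordan blocks for λ):
  λ = -5: algebraic multiplicity = 5, geometric multiplicity = 2

Determining the block sizes for each eigenvalue:
  λ = -5: with am = 5 and gm = 2, the partition is not yet determined (e.g. several partitions of 5 into 2 parts exist). Let N = A − (-5)·I. Computing rank(N^1) = 3, rank(N^2) = 1, rank(N^3) = 0; the number of blocks of size ≥ j is rank(N^{j−1}) − rank(N^j), giving [2, 2, 1]. So we have 1 block(s) of size 3, 1 block(s) of size 2 → block sizes [3, 2]

Assembling the blocks gives a Jordan form
J =
  [-5,  1,  0,  0,  0]
  [ 0, -5,  1,  0,  0]
  [ 0,  0, -5,  0,  0]
  [ 0,  0,  0, -5,  1]
  [ 0,  0,  0,  0, -5]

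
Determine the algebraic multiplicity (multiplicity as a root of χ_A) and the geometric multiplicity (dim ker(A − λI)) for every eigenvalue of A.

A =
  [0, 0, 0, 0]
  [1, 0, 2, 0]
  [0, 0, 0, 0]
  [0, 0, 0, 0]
λ = 0: alg = 4, geom = 3

Step 1 — factor the characteristic polynomial to read off the algebraic multiplicities:
  χ_A(x) = x^4

Step 2 — compute geometric multiplicities via the rank-nullity identity g(λ) = n − rank(A − λI):
  rank(A − (0)·I) = 1, so dim ker(A − (0)·I) = n − 1 = 3

Summary:
  λ = 0: algebraic multiplicity = 4, geometric multiplicity = 3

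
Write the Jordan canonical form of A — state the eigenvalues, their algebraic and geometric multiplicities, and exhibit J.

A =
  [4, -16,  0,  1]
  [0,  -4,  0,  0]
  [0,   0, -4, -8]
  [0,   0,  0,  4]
J_1(-4) ⊕ J_1(-4) ⊕ J_2(4)

The characteristic polynomial is
  det(x·I − A) = x^4 - 32*x^2 + 256 = (x - 4)^2*(x + 4)^2

Eigenvalues and multiplicities (the geometric multiplicity of λ is n − rank(A − λI), which equals the number of Jordan blocks for λ):
  λ = -4: algebraic multiplicity = 2, geometric multiplicity = 2
  λ = 4: algebraic multiplicity = 2, geometric multiplicity = 1

Determining the block sizes for each eigenvalue:
  λ = -4: gm = am = 2, so every block has size 1 → block sizes [1, 1]
  λ = 4: one block (gm = 1), so the single block has size am = 2 → block sizes [2]

Assembling the blocks gives a Jordan form
J =
  [-4,  0, 0, 0]
  [ 0, -4, 0, 0]
  [ 0,  0, 4, 1]
  [ 0,  0, 0, 4]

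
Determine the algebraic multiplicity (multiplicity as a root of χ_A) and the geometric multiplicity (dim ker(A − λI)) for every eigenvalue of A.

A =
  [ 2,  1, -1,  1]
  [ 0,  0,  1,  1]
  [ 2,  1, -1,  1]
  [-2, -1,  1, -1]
λ = 0: alg = 4, geom = 2

Step 1 — factor the characteristic polynomial to read off the algebraic multiplicities:
  χ_A(x) = x^4

Step 2 — compute geometric multiplicities via the rank-nullity identity g(λ) = n − rank(A − λI):
  rank(A − (0)·I) = 2, so dim ker(A − (0)·I) = n − 2 = 2

Summary:
  λ = 0: algebraic multiplicity = 4, geometric multiplicity = 2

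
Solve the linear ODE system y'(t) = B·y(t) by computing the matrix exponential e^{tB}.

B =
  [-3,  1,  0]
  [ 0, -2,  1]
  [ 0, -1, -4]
e^{tB} =
  [exp(-3*t), t^2*exp(-3*t)/2 + t*exp(-3*t), t^2*exp(-3*t)/2]
  [0, t*exp(-3*t) + exp(-3*t), t*exp(-3*t)]
  [0, -t*exp(-3*t), -t*exp(-3*t) + exp(-3*t)]

Strategy: write B = P · J · P⁻¹ where J is a Jordan canonical form, so e^{tB} = P · e^{tJ} · P⁻¹, and e^{tJ} can be computed block-by-block.

B has Jordan form
J =
  [-3,  1,  0]
  [ 0, -3,  1]
  [ 0,  0, -3]
(up to reordering of blocks).

Per-block formulas:
  For a 3×3 Jordan block J_3(-3): exp(t · J_3(-3)) = e^(-3t)·(I + t·N + (t^2/2)·N^2), where N is the 3×3 nilpotent shift.

After assembling e^{tJ} and conjugating by P, we get:

e^{tB} =
  [exp(-3*t), t^2*exp(-3*t)/2 + t*exp(-3*t), t^2*exp(-3*t)/2]
  [0, t*exp(-3*t) + exp(-3*t), t*exp(-3*t)]
  [0, -t*exp(-3*t), -t*exp(-3*t) + exp(-3*t)]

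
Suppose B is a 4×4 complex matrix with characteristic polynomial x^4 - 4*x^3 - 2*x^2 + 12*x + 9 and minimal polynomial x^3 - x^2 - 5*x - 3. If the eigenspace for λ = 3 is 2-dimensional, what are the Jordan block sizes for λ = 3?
Block sizes for λ = 3: [1, 1]

Step 1 — from the characteristic polynomial, algebraic multiplicity of λ = 3 is 2. From dim ker(B − (3)·I) = 2, there are exactly 2 Jordan blocks for λ = 3.
Step 2 — from the minimal polynomial, the factor (x − 3) tells us the largest block for λ = 3 has size 1.
Step 3 — with total size 2, 2 blocks, and largest block 1, the block sizes (in nonincreasing order) are [1, 1].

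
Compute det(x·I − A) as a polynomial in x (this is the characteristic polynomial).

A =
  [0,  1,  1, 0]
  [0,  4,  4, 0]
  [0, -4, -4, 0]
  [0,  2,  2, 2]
x^4 - 2*x^3

Expanding det(x·I − A) (e.g. by cofactor expansion or by noting that A is similar to its Jordan form J, which has the same characteristic polynomial as A) gives
  χ_A(x) = x^4 - 2*x^3
which factors as x^3*(x - 2). The eigenvalues (with algebraic multiplicities) are λ = 0 with multiplicity 3, λ = 2 with multiplicity 1.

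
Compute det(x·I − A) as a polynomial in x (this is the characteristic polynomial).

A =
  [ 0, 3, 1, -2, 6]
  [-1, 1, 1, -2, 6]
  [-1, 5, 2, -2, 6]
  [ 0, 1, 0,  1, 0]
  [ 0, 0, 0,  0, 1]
x^5 - 5*x^4 + 10*x^3 - 10*x^2 + 5*x - 1

Expanding det(x·I − A) (e.g. by cofactor expansion or by noting that A is similar to its Jordan form J, which has the same characteristic polynomial as A) gives
  χ_A(x) = x^5 - 5*x^4 + 10*x^3 - 10*x^2 + 5*x - 1
which factors as (x - 1)^5. The eigenvalues (with algebraic multiplicities) are λ = 1 with multiplicity 5.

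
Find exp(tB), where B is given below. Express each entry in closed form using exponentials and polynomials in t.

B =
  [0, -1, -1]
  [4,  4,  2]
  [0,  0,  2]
e^{tB} =
  [-2*t*exp(2*t) + exp(2*t), -t*exp(2*t), -t*exp(2*t)]
  [4*t*exp(2*t), 2*t*exp(2*t) + exp(2*t), 2*t*exp(2*t)]
  [0, 0, exp(2*t)]

Strategy: write B = P · J · P⁻¹ where J is a Jordan canonical form, so e^{tB} = P · e^{tJ} · P⁻¹, and e^{tJ} can be computed block-by-block.

B has Jordan form
J =
  [2, 1, 0]
  [0, 2, 0]
  [0, 0, 2]
(up to reordering of blocks).

Per-block formulas:
  For a 2×2 Jordan block J_2(2): exp(t · J_2(2)) = e^(2t)·(I + t·N), where N is the 2×2 nilpotent shift.
  For a 1×1 block at λ = 2: exp(t · [2]) = [e^(2t)].

After assembling e^{tJ} and conjugating by P, we get:

e^{tB} =
  [-2*t*exp(2*t) + exp(2*t), -t*exp(2*t), -t*exp(2*t)]
  [4*t*exp(2*t), 2*t*exp(2*t) + exp(2*t), 2*t*exp(2*t)]
  [0, 0, exp(2*t)]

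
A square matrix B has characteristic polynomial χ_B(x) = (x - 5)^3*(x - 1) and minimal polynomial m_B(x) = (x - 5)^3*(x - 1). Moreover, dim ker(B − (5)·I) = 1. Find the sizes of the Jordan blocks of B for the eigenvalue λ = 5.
Block sizes for λ = 5: [3]

Step 1 — from the characteristic polynomial, algebraic multiplicity of λ = 5 is 3. From dim ker(B − (5)·I) = 1, there are exactly 1 Jordan blocks for λ = 5.
Step 2 — from the minimal polynomial, the factor (x − 5)^3 tells us the largest block for λ = 5 has size 3.
Step 3 — with total size 3, 1 blocks, and largest block 3, the block sizes (in nonincreasing order) are [3].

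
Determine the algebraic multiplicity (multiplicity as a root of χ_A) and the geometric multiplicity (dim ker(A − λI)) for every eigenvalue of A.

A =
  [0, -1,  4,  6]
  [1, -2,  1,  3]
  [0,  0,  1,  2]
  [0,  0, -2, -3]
λ = -1: alg = 4, geom = 2

Step 1 — factor the characteristic polynomial to read off the algebraic multiplicities:
  χ_A(x) = (x + 1)^4

Step 2 — compute geometric multiplicities via the rank-nullity identity g(λ) = n − rank(A − λI):
  rank(A − (-1)·I) = 2, so dim ker(A − (-1)·I) = n − 2 = 2

Summary:
  λ = -1: algebraic multiplicity = 4, geometric multiplicity = 2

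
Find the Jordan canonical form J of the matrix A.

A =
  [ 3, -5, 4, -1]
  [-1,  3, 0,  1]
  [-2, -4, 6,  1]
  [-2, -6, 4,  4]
J_2(4) ⊕ J_2(4)

The characteristic polynomial is
  det(x·I − A) = x^4 - 16*x^3 + 96*x^2 - 256*x + 256 = (x - 4)^4

Eigenvalues and multiplicities (the geometric multiplicity of λ is n − rank(A − λI), which equals the number of Jordan blocks for λ):
  λ = 4: algebraic multiplicity = 4, geometric multiplicity = 2

Determining the block sizes for each eigenvalue:
  λ = 4: with am = 4 and gm = 2, the partition is not yet determined (e.g. several partitions of 4 into 2 parts exist). Let N = A − (4)·I. Computing rank(N^1) = 2, rank(N^2) = 0; the number of blocks of size ≥ j is rank(N^{j−1}) − rank(N^j), giving [2, 2]. So we have 2 block(s) of size 2 → block sizes [2, 2]

Assembling the blocks gives a Jordan form
J =
  [4, 1, 0, 0]
  [0, 4, 0, 0]
  [0, 0, 4, 1]
  [0, 0, 0, 4]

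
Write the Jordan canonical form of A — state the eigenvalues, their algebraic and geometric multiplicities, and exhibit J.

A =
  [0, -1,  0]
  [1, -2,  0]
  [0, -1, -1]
J_3(-1)

The characteristic polynomial is
  det(x·I − A) = x^3 + 3*x^2 + 3*x + 1 = (x + 1)^3

Eigenvalues and multiplicities (the geometric multiplicity of λ is n − rank(A − λI), which equals the number of Jordan blocks for λ):
  λ = -1: algebraic multiplicity = 3, geometric multiplicity = 1

Determining the block sizes for each eigenvalue:
  λ = -1: one block (gm = 1), so the single block has size am = 3 → block sizes [3]

Assembling the blocks gives a Jordan form
J =
  [-1,  1,  0]
  [ 0, -1,  1]
  [ 0,  0, -1]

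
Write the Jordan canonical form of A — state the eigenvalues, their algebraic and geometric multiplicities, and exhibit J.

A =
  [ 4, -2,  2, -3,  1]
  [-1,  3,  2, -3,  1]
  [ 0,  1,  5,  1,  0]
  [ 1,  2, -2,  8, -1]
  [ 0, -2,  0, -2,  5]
J_2(5) ⊕ J_2(5) ⊕ J_1(5)

The characteristic polynomial is
  det(x·I − A) = x^5 - 25*x^4 + 250*x^3 - 1250*x^2 + 3125*x - 3125 = (x - 5)^5

Eigenvalues and multiplicities (the geometric multiplicity of λ is n − rank(A − λI), which equals the number of Jordan blocks for λ):
  λ = 5: algebraic multiplicity = 5, geometric multiplicity = 3

Determining the block sizes for each eigenvalue:
  λ = 5: with am = 5 and gm = 3, the partition is not yet determined (e.g. several partitions of 5 into 3 parts exist). Let N = A − (5)·I. Computing rank(N^1) = 2, rank(N^2) = 0; the number of blocks of size ≥ j is rank(N^{j−1}) − rank(N^j), giving [3, 2]. So we have 2 block(s) of size 2, 1 block(s) of size 1 → block sizes [2, 2, 1]

Assembling the blocks gives a Jordan form
J =
  [5, 1, 0, 0, 0]
  [0, 5, 0, 0, 0]
  [0, 0, 5, 1, 0]
  [0, 0, 0, 5, 0]
  [0, 0, 0, 0, 5]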